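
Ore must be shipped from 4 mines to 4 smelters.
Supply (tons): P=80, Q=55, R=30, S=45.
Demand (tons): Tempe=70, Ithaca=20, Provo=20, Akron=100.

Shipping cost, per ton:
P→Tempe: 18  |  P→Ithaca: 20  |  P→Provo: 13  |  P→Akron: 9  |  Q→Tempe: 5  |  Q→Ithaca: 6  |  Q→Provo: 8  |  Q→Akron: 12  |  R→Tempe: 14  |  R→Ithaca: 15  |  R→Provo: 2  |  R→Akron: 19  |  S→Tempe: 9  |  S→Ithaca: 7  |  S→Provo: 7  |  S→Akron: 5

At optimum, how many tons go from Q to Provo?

The minimum-cost plan:
  P->Akron: 80 × 9 = 720
  Q->Tempe: 55 × 5 = 275
  R->Tempe: 10 × 14 = 140
  R->Provo: 20 × 2 = 40
  S->Tempe: 5 × 9 = 45
  S->Ithaca: 20 × 7 = 140
  S->Akron: 20 × 5 = 100
Total cost = 1460.
The route Q→Provo is not used.

0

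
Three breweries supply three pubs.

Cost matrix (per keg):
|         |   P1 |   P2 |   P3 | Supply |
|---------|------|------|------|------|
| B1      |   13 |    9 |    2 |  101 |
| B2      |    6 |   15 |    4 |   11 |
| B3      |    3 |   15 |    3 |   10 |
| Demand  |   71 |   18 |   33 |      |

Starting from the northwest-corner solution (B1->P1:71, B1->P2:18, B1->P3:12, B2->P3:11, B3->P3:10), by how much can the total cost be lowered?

209

Current plan cost = 71·13 + 18·9 + 12·2 + 11·4 + 10·3 = 1183.
Optimal plan:
  B1→P1: 50 kegs
  B1→P2: 18 kegs
  B1→P3: 33 kegs
  B2→P1: 11 kegs
  B3→P1: 10 kegs
Optimal cost = 974.
Saving = 1183 − 974 = 209.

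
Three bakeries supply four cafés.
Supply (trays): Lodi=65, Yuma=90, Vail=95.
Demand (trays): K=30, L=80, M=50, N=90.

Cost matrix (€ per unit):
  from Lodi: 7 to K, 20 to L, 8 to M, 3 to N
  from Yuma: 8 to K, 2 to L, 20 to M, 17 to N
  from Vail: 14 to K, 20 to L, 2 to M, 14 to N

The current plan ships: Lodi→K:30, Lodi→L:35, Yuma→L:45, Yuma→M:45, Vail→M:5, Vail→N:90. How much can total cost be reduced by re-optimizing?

2005

Current plan cost = 30·7 + 35·20 + 45·2 + 45·20 + 5·2 + 90·14 = €3170.
Optimal plan:
  Lodi to N: 65 trays
  Yuma to K: 10 trays
  Yuma to L: 80 trays
  Vail to K: 20 trays
  Vail to M: 50 trays
  Vail to N: 25 trays
Optimal cost = €1165.
Saving = 3170 − 1165 = €2005.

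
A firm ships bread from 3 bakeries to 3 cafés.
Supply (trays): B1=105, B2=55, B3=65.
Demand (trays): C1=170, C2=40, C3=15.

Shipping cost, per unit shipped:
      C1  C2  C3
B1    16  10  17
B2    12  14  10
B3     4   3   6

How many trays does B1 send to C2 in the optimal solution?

40

The minimum-cost plan:
  B1→C1: 65 × 16 = 1040
  B1→C2: 40 × 10 = 400
  B2→C1: 40 × 12 = 480
  B2→C3: 15 × 10 = 150
  B3→C1: 65 × 4 = 260
Total cost = 2330.
So B1→C2 carries 40 trays.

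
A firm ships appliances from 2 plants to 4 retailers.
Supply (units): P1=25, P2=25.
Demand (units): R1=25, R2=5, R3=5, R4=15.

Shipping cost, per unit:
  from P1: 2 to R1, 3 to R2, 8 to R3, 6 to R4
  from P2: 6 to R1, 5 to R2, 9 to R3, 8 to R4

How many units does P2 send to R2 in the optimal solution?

The minimum-cost plan:
  P1 to R1: 25 × 2 = 50
  P2 to R2: 5 × 5 = 25
  P2 to R3: 5 × 9 = 45
  P2 to R4: 15 × 8 = 120
Total cost = 240.
So P2→R2 carries 5 units.

5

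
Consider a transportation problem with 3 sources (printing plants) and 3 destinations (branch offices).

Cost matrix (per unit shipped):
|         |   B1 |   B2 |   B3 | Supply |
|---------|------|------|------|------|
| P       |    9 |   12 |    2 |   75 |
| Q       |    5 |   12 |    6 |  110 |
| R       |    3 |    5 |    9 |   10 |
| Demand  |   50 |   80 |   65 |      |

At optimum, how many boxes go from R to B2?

10

The minimum-cost plan:
  P–B2: 10 × 12 = 120
  P–B3: 65 × 2 = 130
  Q–B1: 50 × 5 = 250
  Q–B2: 60 × 12 = 720
  R–B2: 10 × 5 = 50
Total cost = 1270.
So R→B2 carries 10 boxes.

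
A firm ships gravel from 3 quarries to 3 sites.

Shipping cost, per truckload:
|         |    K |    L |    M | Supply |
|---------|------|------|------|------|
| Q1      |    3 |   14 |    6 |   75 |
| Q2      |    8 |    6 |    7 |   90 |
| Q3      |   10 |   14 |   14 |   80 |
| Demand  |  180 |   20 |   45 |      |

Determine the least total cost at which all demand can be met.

One minimum-cost allocation:
  Q1→K: 75 truckloads
  Q2→K: 25 truckloads
  Q2→L: 20 truckloads
  Q2→M: 45 truckloads
  Q3→K: 80 truckloads
Total cost = 1660.

1660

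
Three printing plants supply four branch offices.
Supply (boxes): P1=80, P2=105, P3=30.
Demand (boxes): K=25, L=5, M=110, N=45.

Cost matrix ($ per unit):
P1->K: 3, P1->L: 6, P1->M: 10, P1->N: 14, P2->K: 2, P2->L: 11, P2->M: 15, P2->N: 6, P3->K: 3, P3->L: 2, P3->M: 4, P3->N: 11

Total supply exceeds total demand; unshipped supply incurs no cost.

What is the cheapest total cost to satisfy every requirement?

1295

A cheapest plan:
  P1 to M: 80 × $10 = $800
  P2 to K: 25 × $2 = $50
  P2 to L: 5 × $11 = $55
  P2 to N: 45 × $6 = $270
  P3 to M: 30 × $4 = $120
Total = 800 + 50 + 55 + 270 + 120 = $1295.
(Supply check: P1 ships 80; P2 ships 75; P3 ships 30.)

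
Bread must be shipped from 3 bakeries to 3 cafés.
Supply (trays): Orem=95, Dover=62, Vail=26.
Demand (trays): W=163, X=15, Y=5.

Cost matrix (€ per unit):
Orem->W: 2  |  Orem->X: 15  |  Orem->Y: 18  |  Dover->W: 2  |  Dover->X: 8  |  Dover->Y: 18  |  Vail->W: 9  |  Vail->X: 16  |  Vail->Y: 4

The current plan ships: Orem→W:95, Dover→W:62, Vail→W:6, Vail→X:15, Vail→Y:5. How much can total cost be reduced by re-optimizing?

Current plan cost = 95·2 + 62·2 + 6·9 + 15·16 + 5·4 = €628.
Optimal plan:
  Orem to W: 95 × €2 = €190
  Dover to W: 47 × €2 = €94
  Dover to X: 15 × €8 = €120
  Vail to W: 21 × €9 = €189
  Vail to Y: 5 × €4 = €20
Optimal cost = €613.
Saving = 628 − 613 = €15.

15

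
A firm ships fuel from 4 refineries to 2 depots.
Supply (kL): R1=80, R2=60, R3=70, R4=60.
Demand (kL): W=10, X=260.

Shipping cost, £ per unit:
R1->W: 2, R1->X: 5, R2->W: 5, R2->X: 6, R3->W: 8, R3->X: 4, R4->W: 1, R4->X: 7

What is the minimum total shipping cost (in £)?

A cheapest plan:
  R1->X: 80 × £5 = £400
  R2->X: 60 × £6 = £360
  R3->X: 70 × £4 = £280
  R4->W: 10 × £1 = £10
  R4->X: 50 × £7 = £350
Total = 400 + 360 + 280 + 10 + 350 = £1400.

1400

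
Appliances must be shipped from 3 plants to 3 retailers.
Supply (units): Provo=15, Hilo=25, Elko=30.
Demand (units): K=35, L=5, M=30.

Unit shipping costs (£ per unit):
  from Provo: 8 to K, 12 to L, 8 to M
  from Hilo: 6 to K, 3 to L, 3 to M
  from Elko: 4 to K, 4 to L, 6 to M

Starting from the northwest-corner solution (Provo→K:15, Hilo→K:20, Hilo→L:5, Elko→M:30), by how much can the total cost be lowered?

120

Current plan cost = 15·8 + 20·6 + 5·3 + 30·6 = £435.
Optimal plan:
  Provo→K: 5 units
  Provo→M: 10 units
  Hilo→L: 5 units
  Hilo→M: 20 units
  Elko→K: 30 units
Optimal cost = £315.
Saving = 435 − 315 = £120.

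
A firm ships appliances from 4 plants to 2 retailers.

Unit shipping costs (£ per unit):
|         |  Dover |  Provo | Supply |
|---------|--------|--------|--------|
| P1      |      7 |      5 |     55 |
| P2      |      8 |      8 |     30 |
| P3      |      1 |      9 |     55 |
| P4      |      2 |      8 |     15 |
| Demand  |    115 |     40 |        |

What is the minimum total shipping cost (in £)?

630

One minimum-cost allocation:
  P1→Dover: 15 units
  P1→Provo: 40 units
  P2→Dover: 30 units
  P3→Dover: 55 units
  P4→Dover: 15 units
Total cost = £630.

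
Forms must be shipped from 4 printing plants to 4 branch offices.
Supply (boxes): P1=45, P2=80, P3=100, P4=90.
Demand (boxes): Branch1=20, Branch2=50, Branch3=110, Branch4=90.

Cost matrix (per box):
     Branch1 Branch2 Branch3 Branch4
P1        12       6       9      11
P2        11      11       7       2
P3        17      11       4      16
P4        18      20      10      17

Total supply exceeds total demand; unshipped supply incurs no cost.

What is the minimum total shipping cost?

1545

A cheapest plan:
  P1->Branch2: 45 × 6 = 270
  P2->Branch4: 80 × 2 = 160
  P3->Branch2: 5 × 11 = 55
  P3->Branch3: 95 × 4 = 380
  P4->Branch1: 20 × 18 = 360
  P4->Branch3: 15 × 10 = 150
  P4->Branch4: 10 × 17 = 170
Total = 270 + 160 + 55 + 380 + 360 + 150 + 170 = 1545.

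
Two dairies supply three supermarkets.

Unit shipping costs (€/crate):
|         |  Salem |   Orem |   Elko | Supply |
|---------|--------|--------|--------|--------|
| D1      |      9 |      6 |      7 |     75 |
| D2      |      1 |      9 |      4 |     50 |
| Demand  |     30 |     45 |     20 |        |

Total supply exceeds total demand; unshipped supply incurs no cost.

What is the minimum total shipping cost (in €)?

380

One minimum-cost allocation:
  D1→Orem: 45 × €6 = €270
  D2→Salem: 30 × €1 = €30
  D2→Elko: 20 × €4 = €80
Total = 270 + 30 + 80 = €380.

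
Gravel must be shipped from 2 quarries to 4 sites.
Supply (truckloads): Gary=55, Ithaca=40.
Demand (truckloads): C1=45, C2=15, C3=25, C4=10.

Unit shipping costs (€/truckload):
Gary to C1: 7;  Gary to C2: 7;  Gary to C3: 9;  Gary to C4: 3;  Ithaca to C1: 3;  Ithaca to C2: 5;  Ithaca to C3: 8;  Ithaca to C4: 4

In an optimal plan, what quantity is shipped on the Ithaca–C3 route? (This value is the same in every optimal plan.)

Optimal shipments:
  Gary to C1: 5 truckloads
  Gary to C2: 15 truckloads
  Gary to C3: 25 truckloads
  Gary to C4: 10 truckloads
  Ithaca to C1: 40 truckloads
Total cost = €515.
The route Ithaca→C3 is not used.

0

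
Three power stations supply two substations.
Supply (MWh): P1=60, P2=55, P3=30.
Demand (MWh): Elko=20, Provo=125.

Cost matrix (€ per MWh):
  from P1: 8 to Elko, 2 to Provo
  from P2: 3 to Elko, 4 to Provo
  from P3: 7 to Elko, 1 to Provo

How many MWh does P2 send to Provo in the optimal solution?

35

Optimal shipments:
  P1 to Provo: 60 × €2 = €120
  P2 to Elko: 20 × €3 = €60
  P2 to Provo: 35 × €4 = €140
  P3 to Provo: 30 × €1 = €30
Total cost = €350.
So P2→Provo carries 35 MWh.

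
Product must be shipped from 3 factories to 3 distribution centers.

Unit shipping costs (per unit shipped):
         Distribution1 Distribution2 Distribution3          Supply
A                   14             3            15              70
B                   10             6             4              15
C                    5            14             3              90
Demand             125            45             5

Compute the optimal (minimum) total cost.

An optimal shipping plan:
  A->Distribution1: 25 × 14 = 350
  A->Distribution2: 45 × 3 = 135
  B->Distribution1: 10 × 10 = 100
  B->Distribution3: 5 × 4 = 20
  C->Distribution1: 90 × 5 = 450
Total = 350 + 135 + 100 + 20 + 450 = 1055.

1055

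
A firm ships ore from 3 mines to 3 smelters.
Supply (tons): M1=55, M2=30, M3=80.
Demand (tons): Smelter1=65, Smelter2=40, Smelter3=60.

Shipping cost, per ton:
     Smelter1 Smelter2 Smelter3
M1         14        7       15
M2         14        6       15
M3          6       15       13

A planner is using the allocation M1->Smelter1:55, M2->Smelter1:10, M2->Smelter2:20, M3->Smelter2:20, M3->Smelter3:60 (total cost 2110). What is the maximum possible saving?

Current plan cost = 55·14 + 10·14 + 20·6 + 20·15 + 60·13 = 2110.
Optimal plan:
  M1 to Smelter2: 10 × 7 = 70
  M1 to Smelter3: 45 × 15 = 675
  M2 to Smelter2: 30 × 6 = 180
  M3 to Smelter1: 65 × 6 = 390
  M3 to Smelter3: 15 × 13 = 195
Optimal cost = 1510.
Saving = 2110 − 1510 = 600.

600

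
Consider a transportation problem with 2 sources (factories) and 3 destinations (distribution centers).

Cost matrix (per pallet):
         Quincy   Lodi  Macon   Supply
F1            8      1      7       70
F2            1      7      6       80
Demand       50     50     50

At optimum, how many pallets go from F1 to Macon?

Optimal shipments:
  F1 to Lodi: 50 × 1 = 50
  F1 to Macon: 20 × 7 = 140
  F2 to Quincy: 50 × 1 = 50
  F2 to Macon: 30 × 6 = 180
Total cost = 420.
So F1→Macon carries 20 pallets.

20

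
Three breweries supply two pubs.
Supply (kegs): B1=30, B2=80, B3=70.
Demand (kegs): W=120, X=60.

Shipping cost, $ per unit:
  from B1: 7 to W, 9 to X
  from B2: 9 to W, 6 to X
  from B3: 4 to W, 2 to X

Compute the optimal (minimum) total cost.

1030

A cheapest plan:
  B1 to W: 30 × $7 = $210
  B2 to W: 20 × $9 = $180
  B2 to X: 60 × $6 = $360
  B3 to W: 70 × $4 = $280
Total = 210 + 180 + 360 + 280 = $1030.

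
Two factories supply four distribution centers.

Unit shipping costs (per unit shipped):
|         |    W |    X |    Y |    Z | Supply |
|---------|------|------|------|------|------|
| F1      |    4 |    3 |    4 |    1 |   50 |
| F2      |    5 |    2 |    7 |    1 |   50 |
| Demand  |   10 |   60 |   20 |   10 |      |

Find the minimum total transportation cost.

One minimum-cost allocation:
  F1→W: 10 × 4 = 40
  F1→X: 10 × 3 = 30
  F1→Y: 20 × 4 = 80
  F1→Z: 10 × 1 = 10
  F2→X: 50 × 2 = 100
Total = 40 + 30 + 80 + 10 + 100 = 260.

260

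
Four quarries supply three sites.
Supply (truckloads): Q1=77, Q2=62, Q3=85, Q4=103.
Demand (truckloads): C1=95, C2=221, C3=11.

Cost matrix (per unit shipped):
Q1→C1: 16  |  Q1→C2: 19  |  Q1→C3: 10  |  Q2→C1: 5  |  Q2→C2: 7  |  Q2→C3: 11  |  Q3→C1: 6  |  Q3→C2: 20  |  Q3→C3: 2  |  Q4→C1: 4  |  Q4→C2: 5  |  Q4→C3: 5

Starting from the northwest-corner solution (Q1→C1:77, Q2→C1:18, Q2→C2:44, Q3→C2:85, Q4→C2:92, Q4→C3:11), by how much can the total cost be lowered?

Current plan cost = 77·16 + 18·5 + 44·7 + 85·20 + 92·5 + 11·5 = 3845.
Optimal plan:
  Q1–C1: 10 truckloads
  Q1–C2: 56 truckloads
  Q1–C3: 11 truckloads
  Q2–C2: 62 truckloads
  Q3–C1: 85 truckloads
  Q4–C2: 103 truckloads
Optimal cost = 2793.
Saving = 3845 − 2793 = 1052.

1052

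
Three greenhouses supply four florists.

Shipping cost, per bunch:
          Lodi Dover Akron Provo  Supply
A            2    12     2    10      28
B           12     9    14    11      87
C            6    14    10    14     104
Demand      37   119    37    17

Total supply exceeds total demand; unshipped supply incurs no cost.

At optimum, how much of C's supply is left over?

An optimal plan:
  A→Akron: 28 × 2 = 56
  B→Dover: 87 × 9 = 783
  C→Lodi: 37 × 6 = 222
  C→Dover: 32 × 14 = 448
  C→Akron: 9 × 10 = 90
  C→Provo: 17 × 14 = 238
Total cost = 1837.
C ships 95 of its 104, leaving 9.

9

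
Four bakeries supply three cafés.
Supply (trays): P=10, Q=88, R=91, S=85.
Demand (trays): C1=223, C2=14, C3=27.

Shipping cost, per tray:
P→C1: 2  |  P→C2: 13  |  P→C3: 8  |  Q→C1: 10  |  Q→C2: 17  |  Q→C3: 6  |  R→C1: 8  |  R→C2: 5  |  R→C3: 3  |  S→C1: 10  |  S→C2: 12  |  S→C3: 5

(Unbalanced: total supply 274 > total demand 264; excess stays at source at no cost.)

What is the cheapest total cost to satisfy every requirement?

An optimal shipping plan:
  P to C1: 10 × 2 = 20
  Q to C1: 88 × 10 = 880
  R to C1: 77 × 8 = 616
  R to C2: 14 × 5 = 70
  S to C1: 48 × 10 = 480
  S to C3: 27 × 5 = 135
Total = 20 + 880 + 616 + 70 + 480 + 135 = 2201.
(Supply check: P ships 10; Q ships 88; R ships 91; S ships 75.)

2201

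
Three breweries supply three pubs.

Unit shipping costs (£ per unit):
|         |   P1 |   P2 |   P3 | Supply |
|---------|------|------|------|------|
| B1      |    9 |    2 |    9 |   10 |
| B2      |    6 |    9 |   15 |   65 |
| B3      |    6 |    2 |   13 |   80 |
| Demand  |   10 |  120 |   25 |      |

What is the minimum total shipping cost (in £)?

A cheapest plan:
  B1->P2: 10 × £2 = £20
  B2->P1: 10 × £6 = £60
  B2->P2: 30 × £9 = £270
  B2->P3: 25 × £15 = £375
  B3->P2: 80 × £2 = £160
Total = 20 + 60 + 270 + 375 + 160 = £885.

885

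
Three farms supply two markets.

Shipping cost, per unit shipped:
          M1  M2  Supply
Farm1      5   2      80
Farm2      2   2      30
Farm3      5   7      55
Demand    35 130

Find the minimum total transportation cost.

535

A cheapest plan:
  Farm1->M2: 80 × 2 = 160
  Farm2->M2: 30 × 2 = 60
  Farm3->M1: 35 × 5 = 175
  Farm3->M2: 20 × 7 = 140
Total = 160 + 60 + 175 + 140 = 535.
(Supply check: Farm1 ships 80; Farm2 ships 30; Farm3 ships 55.)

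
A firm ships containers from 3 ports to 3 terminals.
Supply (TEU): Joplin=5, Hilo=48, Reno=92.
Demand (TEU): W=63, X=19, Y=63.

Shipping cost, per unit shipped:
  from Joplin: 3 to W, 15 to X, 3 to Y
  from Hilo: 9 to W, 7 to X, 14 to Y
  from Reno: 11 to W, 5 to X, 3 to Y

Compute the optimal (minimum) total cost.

841

One minimum-cost allocation:
  Joplin–W: 5 × 3 = 15
  Hilo–W: 48 × 9 = 432
  Reno–W: 10 × 11 = 110
  Reno–X: 19 × 5 = 95
  Reno–Y: 63 × 3 = 189
Total = 15 + 432 + 110 + 95 + 189 = 841.
(Supply check: Joplin ships 5; Hilo ships 48; Reno ships 92.)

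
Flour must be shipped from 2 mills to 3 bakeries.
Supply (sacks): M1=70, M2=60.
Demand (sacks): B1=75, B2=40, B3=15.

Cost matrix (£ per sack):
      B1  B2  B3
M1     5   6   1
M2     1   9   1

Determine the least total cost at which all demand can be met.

390

One minimum-cost allocation:
  M1->B1: 15 sacks
  M1->B2: 40 sacks
  M1->B3: 15 sacks
  M2->B1: 60 sacks
Total cost = £390.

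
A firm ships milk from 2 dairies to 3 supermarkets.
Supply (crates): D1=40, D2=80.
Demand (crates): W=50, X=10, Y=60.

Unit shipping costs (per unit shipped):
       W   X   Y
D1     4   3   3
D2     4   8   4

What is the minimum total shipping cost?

One minimum-cost allocation:
  D1 to X: 10 × 3 = 30
  D1 to Y: 30 × 3 = 90
  D2 to W: 50 × 4 = 200
  D2 to Y: 30 × 4 = 120
Total = 30 + 90 + 200 + 120 = 440.
(Supply check: D1 ships 40; D2 ships 80.)

440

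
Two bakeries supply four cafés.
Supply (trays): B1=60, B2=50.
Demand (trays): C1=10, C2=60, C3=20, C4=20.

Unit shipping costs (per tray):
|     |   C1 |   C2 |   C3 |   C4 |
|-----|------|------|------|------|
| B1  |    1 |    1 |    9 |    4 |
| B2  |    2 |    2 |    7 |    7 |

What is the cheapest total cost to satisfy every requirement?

320

A cheapest plan:
  B1→C1: 10 × 1 = 10
  B1→C2: 30 × 1 = 30
  B1→C4: 20 × 4 = 80
  B2→C2: 30 × 2 = 60
  B2→C3: 20 × 7 = 140
Total = 10 + 30 + 80 + 60 + 140 = 320.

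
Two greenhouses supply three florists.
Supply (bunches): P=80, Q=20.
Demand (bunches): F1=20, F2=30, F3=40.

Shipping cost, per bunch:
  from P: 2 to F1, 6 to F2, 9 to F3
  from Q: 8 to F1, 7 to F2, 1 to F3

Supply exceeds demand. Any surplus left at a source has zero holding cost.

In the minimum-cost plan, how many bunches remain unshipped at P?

Minimum-cost shipments:
  P to F1: 20 × 2 = 40
  P to F2: 30 × 6 = 180
  P to F3: 20 × 9 = 180
  Q to F3: 20 × 1 = 20
Total cost = 420.
P ships 70 of its 80, leaving 10.

10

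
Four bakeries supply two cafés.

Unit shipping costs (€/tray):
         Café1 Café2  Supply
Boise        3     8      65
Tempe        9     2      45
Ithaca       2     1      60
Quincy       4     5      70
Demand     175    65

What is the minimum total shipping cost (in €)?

A cheapest plan:
  Boise->Café1: 65 trays
  Tempe->Café2: 45 trays
  Ithaca->Café1: 40 trays
  Ithaca->Café2: 20 trays
  Quincy->Café1: 70 trays
Total cost = €665.

665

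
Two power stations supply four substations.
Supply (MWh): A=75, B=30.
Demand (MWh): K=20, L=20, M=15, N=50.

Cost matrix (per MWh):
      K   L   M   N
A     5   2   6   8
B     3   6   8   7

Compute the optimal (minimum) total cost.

One minimum-cost allocation:
  A–L: 20 MWh
  A–M: 15 MWh
  A–N: 40 MWh
  B–K: 20 MWh
  B–N: 10 MWh
Total cost = 580.
(Supply check: A ships 75; B ships 30.)

580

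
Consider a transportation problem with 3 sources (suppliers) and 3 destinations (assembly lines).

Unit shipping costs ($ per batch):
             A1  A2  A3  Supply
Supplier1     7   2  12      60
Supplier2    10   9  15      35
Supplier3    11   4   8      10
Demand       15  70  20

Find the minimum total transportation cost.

590

An optimal shipping plan:
  Supplier1->A2: 60 × $2 = $120
  Supplier2->A1: 15 × $10 = $150
  Supplier2->A2: 10 × $9 = $90
  Supplier2->A3: 10 × $15 = $150
  Supplier3->A3: 10 × $8 = $80
Total = 120 + 150 + 90 + 150 + 80 = $590.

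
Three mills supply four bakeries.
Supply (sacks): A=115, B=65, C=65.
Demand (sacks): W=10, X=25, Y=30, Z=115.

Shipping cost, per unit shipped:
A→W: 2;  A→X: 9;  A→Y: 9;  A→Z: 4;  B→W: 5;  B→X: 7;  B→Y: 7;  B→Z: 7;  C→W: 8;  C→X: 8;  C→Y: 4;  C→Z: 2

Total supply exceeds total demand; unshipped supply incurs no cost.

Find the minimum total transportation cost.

A cheapest plan:
  A–W: 10 × 2 = 20
  A–Z: 80 × 4 = 320
  B–X: 25 × 7 = 175
  C–Y: 30 × 4 = 120
  C–Z: 35 × 2 = 70
Total = 20 + 320 + 175 + 120 + 70 = 705.

705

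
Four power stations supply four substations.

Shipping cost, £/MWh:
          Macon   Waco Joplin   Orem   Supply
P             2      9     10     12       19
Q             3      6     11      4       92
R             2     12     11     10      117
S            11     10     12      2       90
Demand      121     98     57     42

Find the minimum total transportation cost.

Optimal allocation:
  P->Macon: 4 × £2 = £8
  P->Joplin: 15 × £10 = £150
  Q->Waco: 92 × £6 = £552
  R->Macon: 117 × £2 = £234
  S->Waco: 6 × £10 = £60
  S->Joplin: 42 × £12 = £504
  S->Orem: 42 × £2 = £84
Total = 8 + 150 + 552 + 234 + 60 + 504 + 84 = £1592.

1592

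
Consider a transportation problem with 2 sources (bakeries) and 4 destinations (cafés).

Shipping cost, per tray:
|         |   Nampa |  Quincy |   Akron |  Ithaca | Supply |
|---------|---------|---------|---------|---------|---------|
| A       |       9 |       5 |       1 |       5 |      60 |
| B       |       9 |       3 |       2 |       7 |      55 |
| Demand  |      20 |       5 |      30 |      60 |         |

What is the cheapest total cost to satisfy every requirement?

Optimal allocation:
  A→Ithaca: 60 trays
  B→Nampa: 20 trays
  B→Quincy: 5 trays
  B→Akron: 30 trays
Total cost = 555.

555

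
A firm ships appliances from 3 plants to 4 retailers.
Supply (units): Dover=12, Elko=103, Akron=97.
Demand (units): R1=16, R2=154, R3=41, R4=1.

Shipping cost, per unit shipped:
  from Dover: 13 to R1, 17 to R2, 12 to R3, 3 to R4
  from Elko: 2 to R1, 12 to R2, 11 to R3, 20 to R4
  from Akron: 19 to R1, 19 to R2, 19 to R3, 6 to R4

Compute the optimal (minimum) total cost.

3021

An optimal shipping plan:
  Dover to R3: 12 × 12 = 144
  Elko to R1: 16 × 2 = 32
  Elko to R2: 58 × 12 = 696
  Elko to R3: 29 × 11 = 319
  Akron to R2: 96 × 19 = 1824
  Akron to R4: 1 × 6 = 6
Total = 144 + 32 + 696 + 319 + 1824 + 6 = 3021.
(Supply check: Dover ships 12; Elko ships 103; Akron ships 97.)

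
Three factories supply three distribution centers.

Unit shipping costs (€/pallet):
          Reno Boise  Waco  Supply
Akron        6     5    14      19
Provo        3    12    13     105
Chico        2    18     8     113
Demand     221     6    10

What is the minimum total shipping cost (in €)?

Optimal allocation:
  Akron–Reno: 13 × €6 = €78
  Akron–Boise: 6 × €5 = €30
  Provo–Reno: 105 × €3 = €315
  Chico–Reno: 103 × €2 = €206
  Chico–Waco: 10 × €8 = €80
Total = 78 + 30 + 315 + 206 + 80 = €709.

709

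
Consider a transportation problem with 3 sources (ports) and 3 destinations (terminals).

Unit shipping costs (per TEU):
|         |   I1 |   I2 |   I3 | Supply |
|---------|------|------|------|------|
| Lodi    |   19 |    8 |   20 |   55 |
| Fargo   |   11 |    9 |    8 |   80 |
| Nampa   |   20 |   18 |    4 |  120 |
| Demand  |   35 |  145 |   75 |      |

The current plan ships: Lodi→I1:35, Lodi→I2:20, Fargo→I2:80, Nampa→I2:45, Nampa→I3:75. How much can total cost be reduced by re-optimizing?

315

Current plan cost = 35·19 + 20·8 + 80·9 + 45·18 + 75·4 = 2655.
Optimal plan:
  Lodi->I2: 55 TEU
  Fargo->I2: 80 TEU
  Nampa->I1: 35 TEU
  Nampa->I2: 10 TEU
  Nampa->I3: 75 TEU
Optimal cost = 2340.
Saving = 2655 − 2340 = 315.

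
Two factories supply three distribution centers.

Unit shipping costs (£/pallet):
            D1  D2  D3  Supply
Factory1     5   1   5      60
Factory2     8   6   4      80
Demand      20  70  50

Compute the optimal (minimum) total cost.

480

Optimal allocation:
  Factory1->D2: 60 × £1 = £60
  Factory2->D1: 20 × £8 = £160
  Factory2->D2: 10 × £6 = £60
  Factory2->D3: 50 × £4 = £200
Total = 60 + 160 + 60 + 200 = £480.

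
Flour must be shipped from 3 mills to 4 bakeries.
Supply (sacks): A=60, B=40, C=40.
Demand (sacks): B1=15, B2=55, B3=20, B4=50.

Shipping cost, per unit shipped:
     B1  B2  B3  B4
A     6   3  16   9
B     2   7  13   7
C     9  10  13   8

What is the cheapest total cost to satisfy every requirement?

835

An optimal shipping plan:
  A–B2: 55 × 3 = 165
  A–B4: 5 × 9 = 45
  B–B1: 15 × 2 = 30
  B–B4: 25 × 7 = 175
  C–B3: 20 × 13 = 260
  C–B4: 20 × 8 = 160
Total = 165 + 45 + 30 + 175 + 260 + 160 = 835.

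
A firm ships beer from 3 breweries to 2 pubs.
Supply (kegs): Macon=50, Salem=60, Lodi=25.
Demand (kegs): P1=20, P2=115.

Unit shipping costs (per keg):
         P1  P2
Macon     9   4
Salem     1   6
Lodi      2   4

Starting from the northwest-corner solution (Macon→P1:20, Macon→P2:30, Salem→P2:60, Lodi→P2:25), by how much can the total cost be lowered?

Current plan cost = 20·9 + 30·4 + 60·6 + 25·4 = 760.
Optimal plan:
  Macon→P2: 50 × 4 = 200
  Salem→P1: 20 × 1 = 20
  Salem→P2: 40 × 6 = 240
  Lodi→P2: 25 × 4 = 100
Optimal cost = 560.
Saving = 760 − 560 = 200.

200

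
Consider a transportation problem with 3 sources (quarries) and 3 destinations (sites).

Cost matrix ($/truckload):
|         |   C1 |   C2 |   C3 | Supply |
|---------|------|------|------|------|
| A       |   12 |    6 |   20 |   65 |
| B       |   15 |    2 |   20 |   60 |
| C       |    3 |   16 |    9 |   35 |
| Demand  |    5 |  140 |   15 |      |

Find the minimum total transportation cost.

An optimal shipping plan:
  A to C2: 65 × $6 = $390
  B to C2: 60 × $2 = $120
  C to C1: 5 × $3 = $15
  C to C2: 15 × $16 = $240
  C to C3: 15 × $9 = $135
Total = 390 + 120 + 15 + 240 + 135 = $900.
(Supply check: A ships 65; B ships 60; C ships 35.)

900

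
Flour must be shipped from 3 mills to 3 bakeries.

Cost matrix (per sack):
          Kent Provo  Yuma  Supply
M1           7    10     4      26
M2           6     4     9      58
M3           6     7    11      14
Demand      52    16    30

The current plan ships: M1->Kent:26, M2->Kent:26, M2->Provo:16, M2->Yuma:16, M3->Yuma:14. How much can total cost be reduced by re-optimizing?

184

Current plan cost = 26·7 + 26·6 + 16·4 + 16·9 + 14·11 = 700.
Optimal plan:
  M1→Yuma: 26 sacks
  M2→Kent: 38 sacks
  M2→Provo: 16 sacks
  M2→Yuma: 4 sacks
  M3→Kent: 14 sacks
Optimal cost = 516.
Saving = 700 − 516 = 184.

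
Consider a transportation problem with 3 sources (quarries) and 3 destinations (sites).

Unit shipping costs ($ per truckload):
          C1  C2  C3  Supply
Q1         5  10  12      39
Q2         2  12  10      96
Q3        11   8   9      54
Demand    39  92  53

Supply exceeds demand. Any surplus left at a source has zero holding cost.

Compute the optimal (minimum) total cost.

A cheapest plan:
  Q1→C2: 38 × $10 = $380
  Q2→C1: 39 × $2 = $78
  Q2→C3: 53 × $10 = $530
  Q3→C2: 54 × $8 = $432
Total = 380 + 78 + 530 + 432 = $1420.
(Supply check: Q1 ships 38; Q2 ships 92; Q3 ships 54.)

1420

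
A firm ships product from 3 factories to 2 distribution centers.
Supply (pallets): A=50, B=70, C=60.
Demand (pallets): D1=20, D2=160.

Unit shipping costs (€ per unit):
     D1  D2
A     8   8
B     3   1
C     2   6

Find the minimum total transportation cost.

One minimum-cost allocation:
  A→D2: 50 × €8 = €400
  B→D2: 70 × €1 = €70
  C→D1: 20 × €2 = €40
  C→D2: 40 × €6 = €240
Total = 400 + 70 + 40 + 240 = €750.

750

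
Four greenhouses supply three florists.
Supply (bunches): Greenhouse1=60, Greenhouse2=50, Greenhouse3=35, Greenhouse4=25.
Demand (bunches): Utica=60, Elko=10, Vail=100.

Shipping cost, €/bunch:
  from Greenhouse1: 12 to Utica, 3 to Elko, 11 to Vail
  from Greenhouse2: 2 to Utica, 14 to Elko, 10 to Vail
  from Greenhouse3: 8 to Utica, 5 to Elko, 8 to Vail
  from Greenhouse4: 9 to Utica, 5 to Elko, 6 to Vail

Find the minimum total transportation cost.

An optimal shipping plan:
  Greenhouse1->Elko: 10 × €3 = €30
  Greenhouse1->Vail: 50 × €11 = €550
  Greenhouse2->Utica: 50 × €2 = €100
  Greenhouse3->Utica: 10 × €8 = €80
  Greenhouse3->Vail: 25 × €8 = €200
  Greenhouse4->Vail: 25 × €6 = €150
Total = 30 + 550 + 100 + 80 + 200 + 150 = €1110.

1110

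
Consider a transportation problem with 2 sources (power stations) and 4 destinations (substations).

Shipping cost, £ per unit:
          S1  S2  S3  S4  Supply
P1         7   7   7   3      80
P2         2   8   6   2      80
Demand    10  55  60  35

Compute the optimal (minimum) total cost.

860

An optimal shipping plan:
  P1->S2: 55 × £7 = £385
  P1->S3: 25 × £7 = £175
  P2->S1: 10 × £2 = £20
  P2->S3: 35 × £6 = £210
  P2->S4: 35 × £2 = £70
Total = 385 + 175 + 20 + 210 + 70 = £860.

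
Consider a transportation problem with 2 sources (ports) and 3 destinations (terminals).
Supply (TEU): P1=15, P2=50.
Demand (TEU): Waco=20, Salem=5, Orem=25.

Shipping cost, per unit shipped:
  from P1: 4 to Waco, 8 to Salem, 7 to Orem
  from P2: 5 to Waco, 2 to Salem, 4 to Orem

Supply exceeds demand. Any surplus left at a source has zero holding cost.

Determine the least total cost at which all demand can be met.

One minimum-cost allocation:
  P1→Waco: 15 × 4 = 60
  P2→Waco: 5 × 5 = 25
  P2→Salem: 5 × 2 = 10
  P2→Orem: 25 × 4 = 100
Total = 60 + 25 + 10 + 100 = 195.
(Supply check: P1 ships 15; P2 ships 35.)

195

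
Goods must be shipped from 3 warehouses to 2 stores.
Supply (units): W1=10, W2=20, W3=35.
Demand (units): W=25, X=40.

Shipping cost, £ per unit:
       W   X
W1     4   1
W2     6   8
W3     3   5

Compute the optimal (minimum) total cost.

295

A cheapest plan:
  W1 to X: 10 × £1 = £10
  W2 to W: 20 × £6 = £120
  W3 to W: 5 × £3 = £15
  W3 to X: 30 × £5 = £150
Total = 10 + 120 + 15 + 150 = £295.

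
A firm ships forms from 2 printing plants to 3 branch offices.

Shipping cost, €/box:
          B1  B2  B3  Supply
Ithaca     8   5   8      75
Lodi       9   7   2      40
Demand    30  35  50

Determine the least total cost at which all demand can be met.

An optimal shipping plan:
  Ithaca to B1: 30 × €8 = €240
  Ithaca to B2: 35 × €5 = €175
  Ithaca to B3: 10 × €8 = €80
  Lodi to B3: 40 × €2 = €80
Total = 240 + 175 + 80 + 80 = €575.

575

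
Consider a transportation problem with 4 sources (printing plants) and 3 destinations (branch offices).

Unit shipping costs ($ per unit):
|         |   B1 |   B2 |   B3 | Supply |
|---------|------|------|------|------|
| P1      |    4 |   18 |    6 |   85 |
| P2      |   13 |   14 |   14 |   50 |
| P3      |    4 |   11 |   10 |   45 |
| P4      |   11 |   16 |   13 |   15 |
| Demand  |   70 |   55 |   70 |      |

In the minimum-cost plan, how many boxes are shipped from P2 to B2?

50

Optimal shipments:
  P1→B1: 25 × $4 = $100
  P1→B3: 60 × $6 = $360
  P2→B2: 50 × $14 = $700
  P3→B1: 45 × $4 = $180
  P4→B2: 5 × $16 = $80
  P4→B3: 10 × $13 = $130
Total cost = $1550.
So P2→B2 carries 50 boxes.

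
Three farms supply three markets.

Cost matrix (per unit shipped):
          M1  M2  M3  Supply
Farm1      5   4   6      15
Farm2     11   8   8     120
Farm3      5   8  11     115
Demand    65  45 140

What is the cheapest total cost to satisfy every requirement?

An optimal shipping plan:
  Farm1–M3: 15 × 6 = 90
  Farm2–M3: 120 × 8 = 960
  Farm3–M1: 65 × 5 = 325
  Farm3–M2: 45 × 8 = 360
  Farm3–M3: 5 × 11 = 55
Total = 90 + 960 + 325 + 360 + 55 = 1790.
(Supply check: Farm1 ships 15; Farm2 ships 120; Farm3 ships 115.)

1790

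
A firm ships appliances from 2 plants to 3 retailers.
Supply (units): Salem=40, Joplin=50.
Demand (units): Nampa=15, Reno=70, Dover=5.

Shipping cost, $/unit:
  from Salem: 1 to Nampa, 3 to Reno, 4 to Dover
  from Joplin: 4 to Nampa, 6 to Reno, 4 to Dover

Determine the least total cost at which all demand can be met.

380

Optimal allocation:
  Salem->Nampa: 15 × $1 = $15
  Salem->Reno: 25 × $3 = $75
  Joplin->Reno: 45 × $6 = $270
  Joplin->Dover: 5 × $4 = $20
Total = 15 + 75 + 270 + 20 = $380.
(Supply check: Salem ships 40; Joplin ships 50.)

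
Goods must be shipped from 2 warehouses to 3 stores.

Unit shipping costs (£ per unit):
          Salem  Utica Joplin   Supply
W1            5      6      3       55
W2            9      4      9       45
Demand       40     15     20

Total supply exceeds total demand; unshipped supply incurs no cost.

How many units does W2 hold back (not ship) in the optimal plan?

25

An optimal plan:
  W1→Salem: 35 × £5 = £175
  W1→Joplin: 20 × £3 = £60
  W2→Salem: 5 × £9 = £45
  W2→Utica: 15 × £4 = £60
Total cost = £340.
W2 ships 20 of its 45, leaving 25.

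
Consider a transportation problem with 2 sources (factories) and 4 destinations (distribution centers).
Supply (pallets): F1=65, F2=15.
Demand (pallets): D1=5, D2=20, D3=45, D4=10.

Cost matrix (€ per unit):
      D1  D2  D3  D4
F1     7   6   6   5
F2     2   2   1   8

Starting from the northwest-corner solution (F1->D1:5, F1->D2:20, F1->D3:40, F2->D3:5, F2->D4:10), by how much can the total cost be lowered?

80

Current plan cost = 5·7 + 20·6 + 40·6 + 5·1 + 10·8 = €480.
Optimal plan:
  F1–D1: 5 × €7 = €35
  F1–D2: 20 × €6 = €120
  F1–D3: 30 × €6 = €180
  F1–D4: 10 × €5 = €50
  F2–D3: 15 × €1 = €15
Optimal cost = €400.
Saving = 480 − 400 = €80.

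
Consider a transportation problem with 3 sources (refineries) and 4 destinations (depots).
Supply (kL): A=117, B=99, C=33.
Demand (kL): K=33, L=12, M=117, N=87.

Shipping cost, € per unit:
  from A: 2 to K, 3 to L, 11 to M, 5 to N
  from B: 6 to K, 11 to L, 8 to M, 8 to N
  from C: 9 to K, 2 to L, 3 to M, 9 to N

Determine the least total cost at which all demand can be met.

A cheapest plan:
  A→K: 33 × €2 = €66
  A→L: 12 × €3 = €36
  A→N: 72 × €5 = €360
  B→M: 84 × €8 = €672
  B→N: 15 × €8 = €120
  C→M: 33 × €3 = €99
Total = 66 + 36 + 360 + 672 + 120 + 99 = €1353.
(Supply check: A ships 117; B ships 99; C ships 33.)

1353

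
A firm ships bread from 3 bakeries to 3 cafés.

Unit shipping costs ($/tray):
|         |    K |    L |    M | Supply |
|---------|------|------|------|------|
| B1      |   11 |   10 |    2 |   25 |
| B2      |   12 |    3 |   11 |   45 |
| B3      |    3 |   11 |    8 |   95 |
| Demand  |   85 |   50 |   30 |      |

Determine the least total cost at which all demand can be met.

One minimum-cost allocation:
  B1->M: 25 × $2 = $50
  B2->L: 45 × $3 = $135
  B3->K: 85 × $3 = $255
  B3->L: 5 × $11 = $55
  B3->M: 5 × $8 = $40
Total = 50 + 135 + 255 + 55 + 40 = $535.
(Supply check: B1 ships 25; B2 ships 45; B3 ships 95.)

535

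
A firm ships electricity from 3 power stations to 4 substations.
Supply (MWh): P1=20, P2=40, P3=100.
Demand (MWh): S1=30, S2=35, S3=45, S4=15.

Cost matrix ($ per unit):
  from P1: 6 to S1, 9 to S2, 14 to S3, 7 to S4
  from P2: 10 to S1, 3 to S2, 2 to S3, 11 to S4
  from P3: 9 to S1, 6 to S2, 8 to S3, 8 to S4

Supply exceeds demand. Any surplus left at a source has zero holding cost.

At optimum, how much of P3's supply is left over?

Minimum-cost shipments:
  P1–S1: 20 × $6 = $120
  P2–S3: 40 × $2 = $80
  P3–S1: 10 × $9 = $90
  P3–S2: 35 × $6 = $210
  P3–S3: 5 × $8 = $40
  P3–S4: 15 × $8 = $120
Total cost = $660.
P3 ships 65 of its 100, leaving 35.

35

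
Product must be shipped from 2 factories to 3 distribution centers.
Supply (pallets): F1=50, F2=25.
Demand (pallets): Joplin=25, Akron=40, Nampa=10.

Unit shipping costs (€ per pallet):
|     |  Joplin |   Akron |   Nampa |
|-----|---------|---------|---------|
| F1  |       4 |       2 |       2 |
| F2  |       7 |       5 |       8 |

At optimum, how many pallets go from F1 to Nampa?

10

Solving gives:
  F1–Joplin: 25 pallets
  F1–Akron: 15 pallets
  F1–Nampa: 10 pallets
  F2–Akron: 25 pallets
Total cost = €275.
So F1→Nampa carries 10 pallets.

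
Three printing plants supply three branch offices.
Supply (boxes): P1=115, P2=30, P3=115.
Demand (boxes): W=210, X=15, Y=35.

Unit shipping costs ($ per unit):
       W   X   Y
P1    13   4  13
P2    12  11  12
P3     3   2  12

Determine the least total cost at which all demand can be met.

Optimal allocation:
  P1 to W: 65 × $13 = $845
  P1 to X: 15 × $4 = $60
  P1 to Y: 35 × $13 = $455
  P2 to W: 30 × $12 = $360
  P3 to W: 115 × $3 = $345
Total = 845 + 60 + 455 + 360 + 345 = $2065.

2065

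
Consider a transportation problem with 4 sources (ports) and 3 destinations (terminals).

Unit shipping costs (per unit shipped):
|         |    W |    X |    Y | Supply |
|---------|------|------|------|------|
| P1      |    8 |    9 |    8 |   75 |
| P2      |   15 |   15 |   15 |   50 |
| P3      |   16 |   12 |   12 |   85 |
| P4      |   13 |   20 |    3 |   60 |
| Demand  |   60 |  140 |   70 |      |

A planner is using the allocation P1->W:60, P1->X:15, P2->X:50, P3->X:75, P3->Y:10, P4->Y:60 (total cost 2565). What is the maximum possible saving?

10

Current plan cost = 60·8 + 15·9 + 50·15 + 75·12 + 10·12 + 60·3 = 2565.
Optimal plan:
  P1 to W: 60 × 8 = 480
  P1 to X: 5 × 9 = 45
  P1 to Y: 10 × 8 = 80
  P2 to X: 50 × 15 = 750
  P3 to X: 85 × 12 = 1020
  P4 to Y: 60 × 3 = 180
Optimal cost = 2555.
Saving = 2565 − 2555 = 10.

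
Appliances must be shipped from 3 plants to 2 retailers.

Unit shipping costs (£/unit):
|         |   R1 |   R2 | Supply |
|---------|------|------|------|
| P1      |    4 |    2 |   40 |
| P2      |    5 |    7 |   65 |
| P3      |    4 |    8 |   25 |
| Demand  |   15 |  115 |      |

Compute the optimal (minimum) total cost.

675

Optimal allocation:
  P1→R2: 40 units
  P2→R2: 65 units
  P3→R1: 15 units
  P3→R2: 10 units
Total cost = £675.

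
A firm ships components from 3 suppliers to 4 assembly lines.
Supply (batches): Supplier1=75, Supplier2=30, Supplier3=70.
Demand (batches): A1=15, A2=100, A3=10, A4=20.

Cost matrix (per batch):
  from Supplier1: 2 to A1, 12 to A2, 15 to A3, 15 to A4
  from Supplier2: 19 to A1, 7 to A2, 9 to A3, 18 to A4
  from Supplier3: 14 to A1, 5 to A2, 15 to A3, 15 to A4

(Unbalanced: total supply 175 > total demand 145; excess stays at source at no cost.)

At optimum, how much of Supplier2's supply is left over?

An optimal plan:
  Supplier1 to A1: 15 × 2 = 30
  Supplier1 to A2: 10 × 12 = 120
  Supplier1 to A4: 20 × 15 = 300
  Supplier2 to A2: 20 × 7 = 140
  Supplier2 to A3: 10 × 9 = 90
  Supplier3 to A2: 70 × 5 = 350
Total cost = 1030.
Supplier2 ships 30 of its 30, leaving 0.

0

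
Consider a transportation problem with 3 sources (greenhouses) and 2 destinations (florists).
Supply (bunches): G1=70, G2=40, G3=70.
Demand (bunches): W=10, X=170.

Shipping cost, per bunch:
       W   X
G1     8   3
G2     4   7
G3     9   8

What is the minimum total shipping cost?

A cheapest plan:
  G1 to X: 70 × 3 = 210
  G2 to W: 10 × 4 = 40
  G2 to X: 30 × 7 = 210
  G3 to X: 70 × 8 = 560
Total = 210 + 40 + 210 + 560 = 1020.
(Supply check: G1 ships 70; G2 ships 40; G3 ships 70.)

1020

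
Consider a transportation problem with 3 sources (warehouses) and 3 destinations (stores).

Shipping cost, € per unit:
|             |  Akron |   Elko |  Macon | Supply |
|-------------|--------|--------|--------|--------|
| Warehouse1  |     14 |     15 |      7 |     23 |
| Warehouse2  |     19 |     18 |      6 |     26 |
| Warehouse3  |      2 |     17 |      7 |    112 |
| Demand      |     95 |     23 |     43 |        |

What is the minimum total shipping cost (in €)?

810

A cheapest plan:
  Warehouse1→Elko: 23 units
  Warehouse2→Macon: 26 units
  Warehouse3→Akron: 95 units
  Warehouse3→Macon: 17 units
Total cost = €810.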